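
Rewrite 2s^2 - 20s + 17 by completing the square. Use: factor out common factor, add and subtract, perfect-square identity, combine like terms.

2(s - 5)^2 - 33

2s^2 - 20s + 17
= 2(s^2 - 10s) + 17    [factor out 2 from the s-terms]
= 2(s^2 - 10s + 25 - 25) + 17    [add and subtract 25 inside the bracket]
= 2(s - 5)^2 - 50 + 17    [perfect-square identity]
= 2(s - 5)^2 - 33    [combine constants]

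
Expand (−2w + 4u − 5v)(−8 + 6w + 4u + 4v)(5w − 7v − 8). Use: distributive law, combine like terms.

(−2w + 4u − 5v)(−8 + 6w + 4u + 4v)(5w − 7v − 8)
= (16w − 12w^2 − 8uw − 8vw − 32u + 24uw + 16u^2 + 16uv + 40v − 30vw − 20uv − 20v^2)(5w − 7v − 8)    [distributive law]
= (16w − 12w^2 + 16uw − 38vw − 32u + 16u^2 − 4uv + 40v − 20v^2)(5w − 7v − 8)    [combine like terms]
= 80w^2 − 112vw − 128w − 60w^3 + 84vw^2 + 96w^2 + 80uw^2 − 112uvw − 128uw − 190vw^2 + 266v^2w + 304vw − 160uw + 224uv + 256u + 80u^2w − 112u^2v − 128u^2 − 20uvw + 28uv^2 + 32uv + 200vw − 280v^2 − 320v − 100v^2w + 140v^3 + 160v^2    [distributive law]
= 176w^2 + 392vw − 128w − 60w^3 − 106vw^2 + 80uw^2 − 132uvw − 288uw + 166v^2w + 256uv + 256u + 80u^2w − 112u^2v − 128u^2 + 28uv^2 − 120v^2 − 320v + 140v^3    [combine like terms]

176w^2 + 392vw − 128w − 60w^3 − 106vw^2 + 80uw^2 − 132uvw − 288uw + 166v^2w + 256uv + 256u + 80u^2w − 112u^2v − 128u^2 + 28uv^2 − 120v^2 − 320v + 140v^3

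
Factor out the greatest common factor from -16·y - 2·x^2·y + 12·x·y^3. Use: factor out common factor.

-16·y - 2·x^2·y + 12·x·y^3
= 2(-8·y - x^2·y + 6·x·y^3)    [factor out 2]
= 2·y(-8 - x^2 + 6·x·y^2)    [factor out y]

2·y(-8 - x^2 + 6·x·y^2)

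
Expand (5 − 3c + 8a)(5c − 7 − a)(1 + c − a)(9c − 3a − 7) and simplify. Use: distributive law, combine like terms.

−118c^2 + 181ac − 392c + 384c^3 − 1075ac^2 + 1026a^2c + 287a + 245 − 293a^2 − 215a^3 − 135c^4 + 567ac^3 − 633a^2c^2 + 225a^3c − 24a^4

(5 − 3c + 8a)(5c − 7 − a)(1 + c − a)(9c − 3a − 7)
= (25c − 35 − 5a − 15c^2 + 21c + 3ac + 40ac − 56a − 8a^2)(1 + c − a)(9c − 3a − 7)    [distributive law]
= (46c − 35 − 61a − 15c^2 + 43ac − 8a^2)(1 + c − a)(9c − 3a − 7)    [combine like terms]
= (46c + 46c^2 − 46ac − 35 − 35c + 35a − 61a − 61ac + 61a^2 − 15c^2 − 15c^3 + 15ac^2 + 43ac + 43ac^2 − 43a^2c − 8a^2 − 8a^2c + 8a^3)(9c − 3a − 7)    [distributive law]
= (11c + 31c^2 − 64ac − 35 − 26a + 53a^2 − 15c^3 + 58ac^2 − 51a^2c + 8a^3)(9c − 3a − 7)    [combine like terms]
= 99c^2 − 33ac − 77c + 279c^3 − 93ac^2 − 217c^2 − 576ac^2 + 192a^2c + 448ac − 315c + 105a + 245 − 234ac + 78a^2 + 182a + 477a^2c − 159a^3 − 371a^2 − 135c^4 + 45ac^3 + 105c^3 + 522ac^3 − 174a^2c^2 − 406ac^2 − 459a^2c^2 + 153a^3c + 357a^2c + 72a^3c − 24a^4 − 56a^3    [distributive law]
= −118c^2 + 181ac − 392c + 384c^3 − 1075ac^2 + 1026a^2c + 287a + 245 − 293a^2 − 215a^3 − 135c^4 + 567ac^3 − 633a^2c^2 + 225a^3c − 24a^4    [combine like terms]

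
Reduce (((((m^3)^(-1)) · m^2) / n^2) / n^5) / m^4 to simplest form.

m^(-5)·n^(-7)

(((((m^3)^(-1)) · m^2) / n^2) / n^5) / m^4
= (((m^(-3) · m^2) / n^2) / n^5) / m^4    [power of a power]
= ((m^(-1) / n^2) / n^5) / m^4    [product of powers]
= m^(-5)·n^(-7)    [quotient of powers; product of powers]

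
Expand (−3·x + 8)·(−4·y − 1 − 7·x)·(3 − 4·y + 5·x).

88·x·y − 48·x·y^2 − 24·x^2·y − 199·x − 202·x^2 + 105·x^3 − 64·y + 128·y^2 − 24

(−3·x + 8)·(−4·y − 1 − 7·x)·(3 − 4·y + 5·x)
= (12·x·y + 3·x + 21·x^2 − 32·y − 8 − 56·x)·(3 − 4·y + 5·x)    [distributive law]
= (12·x·y − 53·x + 21·x^2 − 32·y − 8)·(3 − 4·y + 5·x)    [combine like terms]
= 36·x·y − 48·x·y^2 + 60·x^2·y − 159·x + 212·x·y − 265·x^2 + 63·x^2 − 84·x^2·y + 105·x^3 − 96·y + 128·y^2 − 160·x·y − 24 + 32·y − 40·x    [distributive law]
= 88·x·y − 48·x·y^2 − 24·x^2·y − 199·x − 202·x^2 + 105·x^3 − 64·y + 128·y^2 − 24    [combine like terms]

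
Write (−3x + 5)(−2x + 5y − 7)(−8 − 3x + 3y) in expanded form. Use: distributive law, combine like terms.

(−3x + 5)(−2x + 5y − 7)(−8 − 3x + 3y)
= (6x^2 − 15xy + 21x − 10x + 25y − 35)(−8 − 3x + 3y)    [distributive law]
= (6x^2 − 15xy + 11x + 25y − 35)(−8 − 3x + 3y)    [combine like terms]
= −48x^2 − 18x^3 + 18x^2y + 120xy + 45x^2y − 45xy^2 − 88x − 33x^2 + 33xy − 200y − 75xy + 75y^2 + 280 + 105x − 105y    [distributive law]
= −81x^2 − 18x^3 + 63x^2y + 78xy − 45xy^2 + 17x − 305y + 75y^2 + 280    [combine like terms]

−81x^2 − 18x^3 + 63x^2y + 78xy − 45xy^2 + 17x − 305y + 75y^2 + 280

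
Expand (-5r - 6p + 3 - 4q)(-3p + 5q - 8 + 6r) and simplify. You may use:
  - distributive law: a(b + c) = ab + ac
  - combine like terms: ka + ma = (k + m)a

(-5r - 6p + 3 - 4q)(-3p + 5q - 8 + 6r)
= 15pr - 25qr + 40r - 30r^2 + 18p^2 - 30pq + 48p - 36pr - 9p + 15q - 24 + 18r + 12pq - 20q^2 + 32q - 24qr    [distributive law]
= -21pr - 49qr + 58r - 30r^2 + 18p^2 - 18pq + 39p + 47q - 24 - 20q^2    [combine like terms]

-21pr - 49qr + 58r - 30r^2 + 18p^2 - 18pq + 39p + 47q - 24 - 20q^2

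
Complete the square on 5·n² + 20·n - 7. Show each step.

5·n² + 20·n - 7
= 5(n² + 4·n) - 7    [factor out 5 from the n-terms]
= 5(n² + 4·n + 4 - 4) - 7    [add and subtract 4 inside the bracket]
= 5(n + 2)² - 20 - 7    [perfect-square identity]
= 5(n + 2)² - 27    [combine constants]

5(n + 2)² - 27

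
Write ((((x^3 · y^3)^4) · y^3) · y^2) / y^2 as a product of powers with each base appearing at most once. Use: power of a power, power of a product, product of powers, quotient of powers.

x^12y^15

((((x^3 · y^3)^4) · y^3) · y^2) / y^2
= (((((x^3)^4) · ((y^3)^4)) · y^3) · y^2) / y^2    [power of a product]
= (((x^12 · ((y^3)^4)) · y^3) · y^2) / y^2    [power of a power]
= (((x^12 · y^12) · y^3) · y^2) / y^2    [power of a power]
= x^12y^15    [quotient of powers; product of powers]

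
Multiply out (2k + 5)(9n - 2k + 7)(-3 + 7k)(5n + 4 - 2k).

1305kn^2 + 2479kn + 182k^2n + 630k^2n^2 - 392k^3n - 306k^2 - 192k^3 + 56k^4 + 1142k - 675n^2 - 1065n - 420

(2k + 5)(9n - 2k + 7)(-3 + 7k)(5n + 4 - 2k)
= (18kn - 4k^2 + 14k + 45n - 10k + 35)(-3 + 7k)(5n + 4 - 2k)    [distributive law]
= (18kn - 4k^2 + 4k + 45n + 35)(-3 + 7k)(5n + 4 - 2k)    [combine like terms]
= (-54kn + 126k^2n + 12k^2 - 28k^3 - 12k + 28k^2 - 135n + 315kn - 105 + 245k)(5n + 4 - 2k)    [distributive law]
= (261kn + 126k^2n + 40k^2 - 28k^3 + 233k - 135n - 105)(5n + 4 - 2k)    [combine like terms]
= 1305kn^2 + 1044kn - 522k^2n + 630k^2n^2 + 504k^2n - 252k^3n + 200k^2n + 160k^2 - 80k^3 - 140k^3n - 112k^3 + 56k^4 + 1165kn + 932k - 466k^2 - 675n^2 - 540n + 270kn - 525n - 420 + 210k    [distributive law]
= 1305kn^2 + 2479kn + 182k^2n + 630k^2n^2 - 392k^3n - 306k^2 - 192k^3 + 56k^4 + 1142k - 675n^2 - 1065n - 420    [combine like terms]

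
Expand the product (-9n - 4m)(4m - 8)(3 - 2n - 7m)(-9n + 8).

6660mn^2 - 6272mn - 648mn^3 - 2556m^2n^2 + 4720m^2n - 3096n^2 + 1728n + 1296n^3 - 2176m^2 - 1008m^3n + 896m^3 + 768m

(-9n - 4m)(4m - 8)(3 - 2n - 7m)(-9n + 8)
= (-36mn + 72n - 16m^2 + 32m)(3 - 2n - 7m)(-9n + 8)    [distributive law]
= (-108mn + 72mn^2 + 252m^2n + 216n - 144n^2 - 504mn - 48m^2 + 32m^2n + 112m^3 + 96m - 64mn - 224m^2)(-9n + 8)    [distributive law]
= (-676mn + 72mn^2 + 284m^2n + 216n - 144n^2 - 272m^2 + 112m^3 + 96m)(-9n + 8)    [combine like terms]
= 6084mn^2 - 5408mn - 648mn^3 + 576mn^2 - 2556m^2n^2 + 2272m^2n - 1944n^2 + 1728n + 1296n^3 - 1152n^2 + 2448m^2n - 2176m^2 - 1008m^3n + 896m^3 - 864mn + 768m    [distributive law]
= 6660mn^2 - 6272mn - 648mn^3 - 2556m^2n^2 + 4720m^2n - 3096n^2 + 1728n + 1296n^3 - 2176m^2 - 1008m^3n + 896m^3 + 768m    [combine like terms]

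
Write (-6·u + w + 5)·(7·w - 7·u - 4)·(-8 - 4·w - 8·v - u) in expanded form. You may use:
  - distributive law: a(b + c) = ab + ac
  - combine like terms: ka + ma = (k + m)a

405·u·w + 189·u·w^2 + 392·u·v·w - 119·u^2·w - 325·u^2 - 336·u^2·v - 42·u^3 + 108·u + 88·u·v - 180·w^2 - 28·w^3 - 56·v·w^2 - 168·w - 248·v·w + 160 + 160·v

(-6·u + w + 5)·(7·w - 7·u - 4)·(-8 - 4·w - 8·v - u)
= (-42·u·w + 42·u^2 + 24·u + 7·w^2 - 7·u·w - 4·w + 35·w - 35·u - 20)·(-8 - 4·w - 8·v - u)    [distributive law]
= (-49·u·w + 42·u^2 - 11·u + 7·w^2 + 31·w - 20)·(-8 - 4·w - 8·v - u)    [combine like terms]
= 392·u·w + 196·u·w^2 + 392·u·v·w + 49·u^2·w - 336·u^2 - 168·u^2·w - 336·u^2·v - 42·u^3 + 88·u + 44·u·w + 88·u·v + 11·u^2 - 56·w^2 - 28·w^3 - 56·v·w^2 - 7·u·w^2 - 248·w - 124·w^2 - 248·v·w - 31·u·w + 160 + 80·w + 160·v + 20·u    [distributive law]
= 405·u·w + 189·u·w^2 + 392·u·v·w - 119·u^2·w - 325·u^2 - 336·u^2·v - 42·u^3 + 108·u + 88·u·v - 180·w^2 - 28·w^3 - 56·v·w^2 - 168·w - 248·v·w + 160 + 160·v    [combine like terms]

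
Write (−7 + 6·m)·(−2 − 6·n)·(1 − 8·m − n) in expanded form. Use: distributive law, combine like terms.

(−7 + 6·m)·(−2 − 6·n)·(1 − 8·m − n)
= (14 + 42·n − 12·m − 36·m·n)·(1 − 8·m − n)    [distributive law]
= 14 − 112·m − 14·n + 42·n − 336·m·n − 42·n^2 − 12·m + 96·m^2 + 12·m·n − 36·m·n + 288·m^2·n + 36·m·n^2    [distributive law]
= 14 − 124·m + 28·n − 360·m·n − 42·n^2 + 96·m^2 + 288·m^2·n + 36·m·n^2    [combine like terms]

14 − 124·m + 28·n − 360·m·n − 42·n^2 + 96·m^2 + 288·m^2·n + 36·m·n^2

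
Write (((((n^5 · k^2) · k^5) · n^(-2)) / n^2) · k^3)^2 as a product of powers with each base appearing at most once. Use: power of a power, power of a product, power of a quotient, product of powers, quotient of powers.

k^20·n^2

(((((n^5 · k^2) · k^5) · n^(-2)) / n^2) · k^3)^2
= (((((n^5 · k^2) · k^5) · n^(-2)) / n^2)^2) · ((k^3)^2)    [power of a product]
= (((((n^5 · k^2) · k^5) · n^(-2))^2) / ((n^2)^2)) · ((k^3)^2)    [power of a quotient]
= (((((n^5 · k^2) · k^5)^2) · ((n^(-2))^2)) / ((n^2)^2)) · ((k^3)^2)    [power of a product]
= (((((n^5 · k^2)^2) · ((k^5)^2)) · ((n^(-2))^2)) / ((n^2)^2)) · ((k^3)^2)    [power of a product]
= ((((((n^5)^2) · ((k^2)^2)) · ((k^5)^2)) · ((n^(-2))^2)) / ((n^2)^2)) · ((k^3)^2)    [power of a product]
= ((((n^10 · ((k^2)^2)) · ((k^5)^2)) · ((n^(-2))^2)) / ((n^2)^2)) · ((k^3)^2)    [power of a power]
= ((((n^10 · k^4) · ((k^5)^2)) · ((n^(-2))^2)) / ((n^2)^2)) · ((k^3)^2)    [power of a power]
= ((((n^10 · k^4) · k^10) · ((n^(-2))^2)) / ((n^2)^2)) · ((k^3)^2)    [power of a power]
= ((((n^10 · k^4) · k^10) · n^(-4)) / ((n^2)^2)) · ((k^3)^2)    [power of a power]
= ((((n^10 · k^4) · k^10) · n^(-4)) / n^4) · ((k^3)^2)    [power of a power]
= ((((n^10 · k^4) · k^10) · n^(-4)) / n^4) · k^6    [power of a power]
= k^20·n^2    [quotient of powers; product of powers]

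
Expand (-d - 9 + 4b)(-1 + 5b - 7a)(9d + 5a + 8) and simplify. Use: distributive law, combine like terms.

(-d - 9 + 4b)(-1 + 5b - 7a)(9d + 5a + 8)
= (d - 5bd + 7ad + 9 - 45b + 63a - 4b + 20b² - 28ab)(9d + 5a + 8)    [distributive law]
= (d - 5bd + 7ad + 9 - 49b + 63a + 20b² - 28ab)(9d + 5a + 8)    [combine like terms]
= 9d² + 5ad + 8d - 45bd² - 25abd - 40bd + 63ad² + 35a²d + 56ad + 81d + 45a + 72 - 441bd - 245ab - 392b + 567ad + 315a² + 504a + 180b²d + 100ab² + 160b² - 252abd - 140a²b - 224ab    [distributive law]
= 9d² + 628ad + 89d - 45bd² - 277abd - 481bd + 63ad² + 35a²d + 549a + 72 - 469ab - 392b + 315a² + 180b²d + 100ab² + 160b² - 140a²b    [combine like terms]

9d² + 628ad + 89d - 45bd² - 277abd - 481bd + 63ad² + 35a²d + 549a + 72 - 469ab - 392b + 315a² + 180b²d + 100ab² + 160b² - 140a²b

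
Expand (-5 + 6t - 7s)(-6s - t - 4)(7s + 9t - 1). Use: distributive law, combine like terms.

(-5 + 6t - 7s)(-6s - t - 4)(7s + 9t - 1)
= (30s + 5t + 20 - 36st - 6t^2 - 24t + 42s^2 + 7st + 28s)(7s + 9t - 1)    [distributive law]
= (58s - 19t + 20 - 29st - 6t^2 + 42s^2)(7s + 9t - 1)    [combine like terms]
= 406s^2 + 522st - 58s - 133st - 171t^2 + 19t + 140s + 180t - 20 - 203s^2t - 261st^2 + 29st - 42st^2 - 54t^3 + 6t^2 + 294s^3 + 378s^2t - 42s^2    [distributive law]
= 364s^2 + 418st + 82s - 165t^2 + 199t - 20 + 175s^2t - 303st^2 - 54t^3 + 294s^3    [combine like terms]

364s^2 + 418st + 82s - 165t^2 + 199t - 20 + 175s^2t - 303st^2 - 54t^3 + 294s^3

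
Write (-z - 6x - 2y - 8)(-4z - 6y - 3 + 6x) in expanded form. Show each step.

4z^2 + 14yz + 35z + 18xz + 24xy - 30x - 36x^2 + 12y^2 + 54y + 24

(-z - 6x - 2y - 8)(-4z - 6y - 3 + 6x)
= 4z^2 + 6yz + 3z - 6xz + 24xz + 36xy + 18x - 36x^2 + 8yz + 12y^2 + 6y - 12xy + 32z + 48y + 24 - 48x    [distributive law]
= 4z^2 + 14yz + 35z + 18xz + 24xy - 30x - 36x^2 + 12y^2 + 54y + 24    [combine like terms]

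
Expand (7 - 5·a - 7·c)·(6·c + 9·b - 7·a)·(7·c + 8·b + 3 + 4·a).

168·c² + 588·b·c + 126·c - 118·a·c + 504·b² + 189·b - 275·a·b - 147·a - 91·a² - 35·a·c² - 415·a·b·c + 321·a²·c - 360·a·b² + 100·a²·b + 140·a³ - 294·c³ - 777·b·c² - 504·b²·c

(7 - 5·a - 7·c)·(6·c + 9·b - 7·a)·(7·c + 8·b + 3 + 4·a)
= (42·c + 63·b - 49·a - 30·a·c - 45·a·b + 35·a² - 42·c² - 63·b·c + 49·a·c)·(7·c + 8·b + 3 + 4·a)    [distributive law]
= (42·c + 63·b - 49·a + 19·a·c - 45·a·b + 35·a² - 42·c² - 63·b·c)·(7·c + 8·b + 3 + 4·a)    [combine like terms]
= 294·c² + 336·b·c + 126·c + 168·a·c + 441·b·c + 504·b² + 189·b + 252·a·b - 343·a·c - 392·a·b - 147·a - 196·a² + 133·a·c² + 152·a·b·c + 57·a·c + 76·a²·c - 315·a·b·c - 360·a·b² - 135·a·b - 180·a²·b + 245·a²·c + 280·a²·b + 105·a² + 140·a³ - 294·c³ - 336·b·c² - 126·c² - 168·a·c² - 441·b·c² - 504·b²·c - 189·b·c - 252·a·b·c    [distributive law]
= 168·c² + 588·b·c + 126·c - 118·a·c + 504·b² + 189·b - 275·a·b - 147·a - 91·a² - 35·a·c² - 415·a·b·c + 321·a²·c - 360·a·b² + 100·a²·b + 140·a³ - 294·c³ - 777·b·c² - 504·b²·c    [combine like terms]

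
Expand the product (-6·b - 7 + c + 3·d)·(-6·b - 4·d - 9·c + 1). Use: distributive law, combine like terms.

(-6·b - 7 + c + 3·d)·(-6·b - 4·d - 9·c + 1)
= 36·b^2 + 24·b·d + 54·b·c - 6·b + 42·b + 28·d + 63·c - 7 - 6·b·c - 4·c·d - 9·c^2 + c - 18·b·d - 12·d^2 - 27·c·d + 3·d    [distributive law]
= 36·b^2 + 6·b·d + 48·b·c + 36·b + 31·d + 64·c - 7 - 31·c·d - 9·c^2 - 12·d^2    [combine like terms]

36·b^2 + 6·b·d + 48·b·c + 36·b + 31·d + 64·c - 7 - 31·c·d - 9·c^2 - 12·d^2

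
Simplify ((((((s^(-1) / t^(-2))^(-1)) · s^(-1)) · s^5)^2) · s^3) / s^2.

s^11·t^(-4)

((((((s^(-1) / t^(-2))^(-1)) · s^(-1)) · s^5)^2) · s^3) / s^2
= ((((((s^(-1) / t^(-2))^(-1)) · s^(-1))^2) · ((s^5)^2)) · s^3) / s^2    [power of a product]
= ((((((s^(-1) / t^(-2))^(-1))^2) · ((s^(-1))^2)) · ((s^5)^2)) · s^3) / s^2    [power of a product]
= (((((s^(-1) / t^(-2))^(-2)) · ((s^(-1))^2)) · ((s^5)^2)) · s^3) / s^2    [power of a power]
= ((((((s^(-1))^(-2)) / ((t^(-2))^(-2))) · ((s^(-1))^2)) · ((s^5)^2)) · s^3) / s^2    [power of a quotient]
= ((((s^2 / ((t^(-2))^(-2))) · ((s^(-1))^2)) · ((s^5)^2)) · s^3) / s^2    [power of a power]
= ((((s^2 / t^4) · ((s^(-1))^2)) · ((s^5)^2)) · s^3) / s^2    [power of a power]
= ((((s^2 / t^4) · s^(-2)) · ((s^5)^2)) · s^3) / s^2    [power of a power]
= ((((s^2 / t^4) · s^(-2)) · s^10) · s^3) / s^2    [power of a power]
= s^11·t^(-4)    [quotient of powers; product of powers]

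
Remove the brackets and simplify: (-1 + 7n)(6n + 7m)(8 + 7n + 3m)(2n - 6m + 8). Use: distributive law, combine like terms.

2256n^2 + 2776mn - 384n + 2940n^3 + 2638mn^2 - 816m^2n + 168m^2 - 448m + 126m^3 + 588n^4 - 826mn^3 - 2520m^2n^2 - 882m^3n

(-1 + 7n)(6n + 7m)(8 + 7n + 3m)(2n - 6m + 8)
= (-6n - 7m + 42n^2 + 49mn)(8 + 7n + 3m)(2n - 6m + 8)    [distributive law]
= (-48n - 42n^2 - 18mn - 56m - 49mn - 21m^2 + 336n^2 + 294n^3 + 126mn^2 + 392mn + 343mn^2 + 147m^2n)(2n - 6m + 8)    [distributive law]
= (-48n + 294n^2 + 325mn - 56m - 21m^2 + 294n^3 + 469mn^2 + 147m^2n)(2n - 6m + 8)    [combine like terms]
= -96n^2 + 288mn - 384n + 588n^3 - 1764mn^2 + 2352n^2 + 650mn^2 - 1950m^2n + 2600mn - 112mn + 336m^2 - 448m - 42m^2n + 126m^3 - 168m^2 + 588n^4 - 1764mn^3 + 2352n^3 + 938mn^3 - 2814m^2n^2 + 3752mn^2 + 294m^2n^2 - 882m^3n + 1176m^2n    [distributive law]
= 2256n^2 + 2776mn - 384n + 2940n^3 + 2638mn^2 - 816m^2n + 168m^2 - 448m + 126m^3 + 588n^4 - 826mn^3 - 2520m^2n^2 - 882m^3n    [combine like terms]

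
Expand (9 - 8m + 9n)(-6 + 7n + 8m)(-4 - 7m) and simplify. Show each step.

216 - 102m - 36n - 127mn - 584m^2 - 112m^2n + 448m^3 - 252n^2 - 441mn^2

(9 - 8m + 9n)(-6 + 7n + 8m)(-4 - 7m)
= (-54 + 63n + 72m + 48m - 56mn - 64m^2 - 54n + 63n^2 + 72mn)(-4 - 7m)    [distributive law]
= (-54 + 9n + 120m + 16mn - 64m^2 + 63n^2)(-4 - 7m)    [combine like terms]
= 216 + 378m - 36n - 63mn - 480m - 840m^2 - 64mn - 112m^2n + 256m^2 + 448m^3 - 252n^2 - 441mn^2    [distributive law]
= 216 - 102m - 36n - 127mn - 584m^2 - 112m^2n + 448m^3 - 252n^2 - 441mn^2    [combine like terms]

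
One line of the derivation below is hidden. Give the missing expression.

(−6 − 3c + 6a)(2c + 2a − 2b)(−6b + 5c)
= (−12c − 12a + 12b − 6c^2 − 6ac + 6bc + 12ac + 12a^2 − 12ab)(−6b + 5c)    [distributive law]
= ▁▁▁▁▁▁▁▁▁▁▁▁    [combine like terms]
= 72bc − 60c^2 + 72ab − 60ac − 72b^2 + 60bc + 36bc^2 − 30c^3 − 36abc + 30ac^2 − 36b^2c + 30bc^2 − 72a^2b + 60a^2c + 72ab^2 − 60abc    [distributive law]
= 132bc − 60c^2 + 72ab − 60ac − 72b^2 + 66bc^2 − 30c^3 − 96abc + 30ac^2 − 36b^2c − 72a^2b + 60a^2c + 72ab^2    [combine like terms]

By combine like terms:

(−12c − 12a + 12b − 6c^2 + 6ac + 6bc + 12a^2 − 12ab)(−6b + 5c)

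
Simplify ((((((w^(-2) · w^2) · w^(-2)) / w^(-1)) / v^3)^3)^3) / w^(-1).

v^(-27)w^(-8)

((((((w^(-2) · w^2) · w^(-2)) / w^(-1)) / v^3)^3)^3) / w^(-1)
= (((((w^(-2) · w^2) · w^(-2)) / w^(-1)) / v^3)^9) / w^(-1)    [power of a power]
= (((((w^(-2) · w^2) · w^(-2)) / w^(-1))^9) / ((v^3)^9)) / w^(-1)    [power of a quotient]
= (((((w^(-2) · w^2) · w^(-2))^9) / ((w^(-1))^9)) / ((v^3)^9)) / w^(-1)    [power of a quotient]
= (((((w^(-2) · w^2)^9) · ((w^(-2))^9)) / ((w^(-1))^9)) / ((v^3)^9)) / w^(-1)    [power of a product]
= ((((((w^(-2))^9) · ((w^2)^9)) · ((w^(-2))^9)) / ((w^(-1))^9)) / ((v^3)^9)) / w^(-1)    [power of a product]
= ((((w^(-18) · ((w^2)^9)) · ((w^(-2))^9)) / ((w^(-1))^9)) / ((v^3)^9)) / w^(-1)    [power of a power]
= ((((w^(-18) · w^18) · ((w^(-2))^9)) / ((w^(-1))^9)) / ((v^3)^9)) / w^(-1)    [power of a power]
= (((w^0 · ((w^(-2))^9)) / ((w^(-1))^9)) / ((v^3)^9)) / w^(-1)    [product of powers]
= (((w^0 · w^(-18)) / ((w^(-1))^9)) / ((v^3)^9)) / w^(-1)    [power of a power]
= ((w^(-18) / ((w^(-1))^9)) / ((v^3)^9)) / w^(-1)    [product of powers]
= ((w^(-18) / w^(-9)) / ((v^3)^9)) / w^(-1)    [power of a power]
= (w^(-9) / ((v^3)^9)) / w^(-1)    [quotient of powers]
= (w^(-9) / v^27) / w^(-1)    [power of a power]
= v^(-27)w^(-8)    [quotient of powers]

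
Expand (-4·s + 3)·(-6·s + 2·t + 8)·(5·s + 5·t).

(-4·s + 3)·(-6·s + 2·t + 8)·(5·s + 5·t)
= (24·s² - 8·s·t - 32·s - 18·s + 6·t + 24)·(5·s + 5·t)    [distributive law]
= (24·s² - 8·s·t - 50·s + 6·t + 24)·(5·s + 5·t)    [combine like terms]
= 120·s³ + 120·s²·t - 40·s²·t - 40·s·t² - 250·s² - 250·s·t + 30·s·t + 30·t² + 120·s + 120·t    [distributive law]
= 120·s³ + 80·s²·t - 40·s·t² - 250·s² - 220·s·t + 30·t² + 120·s + 120·t    [combine like terms]

120·s³ + 80·s²·t - 40·s·t² - 250·s² - 220·s·t + 30·t² + 120·s + 120·t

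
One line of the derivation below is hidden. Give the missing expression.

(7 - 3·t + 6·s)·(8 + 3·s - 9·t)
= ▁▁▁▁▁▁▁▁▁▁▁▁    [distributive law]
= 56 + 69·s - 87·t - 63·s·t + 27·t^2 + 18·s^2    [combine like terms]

Applying distributive law to the line above:

56 + 21·s - 63·t - 24·t - 9·s·t + 27·t^2 + 48·s + 18·s^2 - 54·s·t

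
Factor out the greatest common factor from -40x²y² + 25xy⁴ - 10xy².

-40x²y² + 25xy⁴ - 10xy²
= 5(-8x²y² + 5xy⁴ - 2xy²)    [factor out 5]
= 5xy²(-8x + 5y² - 2)    [factor out xy²]

5xy²(-8x + 5y² - 2)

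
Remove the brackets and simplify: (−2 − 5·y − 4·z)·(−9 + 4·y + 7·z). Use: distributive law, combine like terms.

18 + 37·y + 22·z − 20·y² − 51·y·z − 28·z²

(−2 − 5·y − 4·z)·(−9 + 4·y + 7·z)
= 18 − 8·y − 14·z + 45·y − 20·y² − 35·y·z + 36·z − 16·y·z − 28·z²    [distributive law]
= 18 + 37·y + 22·z − 20·y² − 51·y·z − 28·z²    [combine like terms]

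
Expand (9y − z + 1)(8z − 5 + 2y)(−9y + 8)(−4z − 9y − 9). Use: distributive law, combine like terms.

(9y − z + 1)(8z − 5 + 2y)(−9y + 8)(−4z − 9y − 9)
= (72yz − 45y + 18y^2 − 8z^2 + 5z − 2yz + 8z − 5 + 2y)(−9y + 8)(−4z − 9y − 9)    [distributive law]
= (70yz − 43y + 18y^2 − 8z^2 + 13z − 5)(−9y + 8)(−4z − 9y − 9)    [combine like terms]
= (−630y^2z + 560yz + 387y^2 − 344y − 162y^3 + 144y^2 + 72yz^2 − 64z^2 − 117yz + 104z + 45y − 40)(−4z − 9y − 9)    [distributive law]
= (−630y^2z + 443yz + 531y^2 − 299y − 162y^3 + 72yz^2 − 64z^2 + 104z − 40)(−4z − 9y − 9)    [combine like terms]
= 2520y^2z^2 + 5670y^3z + 5670y^2z − 1772yz^2 − 3987y^2z − 3987yz − 2124y^2z − 4779y^3 − 4779y^2 + 1196yz + 2691y^2 + 2691y + 648y^3z + 1458y^4 + 1458y^3 − 288yz^3 − 648y^2z^2 − 648yz^2 + 256z^3 + 576yz^2 + 576z^2 − 416z^2 − 936yz − 936z + 160z + 360y + 360    [distributive law]
= 1872y^2z^2 + 6318y^3z − 441y^2z − 1844yz^2 − 3727yz − 3321y^3 − 2088y^2 + 3051y + 1458y^4 − 288yz^3 + 256z^3 + 160z^2 − 776z + 360    [combine like terms]

1872y^2z^2 + 6318y^3z − 441y^2z − 1844yz^2 − 3727yz − 3321y^3 − 2088y^2 + 3051y + 1458y^4 − 288yz^3 + 256z^3 + 160z^2 − 776z + 360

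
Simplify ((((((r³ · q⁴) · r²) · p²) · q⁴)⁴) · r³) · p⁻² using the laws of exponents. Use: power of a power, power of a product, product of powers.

((((((r³ · q⁴) · r²) · p²) · q⁴)⁴) · r³) · p⁻²
= ((((((r³ · q⁴) · r²) · p²)⁴) · ((q⁴)⁴)) · r³) · p⁻²    [power of a product]
= ((((((r³ · q⁴) · r²)⁴) · ((p²)⁴)) · ((q⁴)⁴)) · r³) · p⁻²    [power of a product]
= ((((((r³ · q⁴)⁴) · ((r²)⁴)) · ((p²)⁴)) · ((q⁴)⁴)) · r³) · p⁻²    [power of a product]
= (((((((r³)⁴) · ((q⁴)⁴)) · ((r²)⁴)) · ((p²)⁴)) · ((q⁴)⁴)) · r³) · p⁻²    [power of a product]
= (((((r¹² · ((q⁴)⁴)) · ((r²)⁴)) · ((p²)⁴)) · ((q⁴)⁴)) · r³) · p⁻²    [power of a power]
= (((((r¹² · q¹⁶) · ((r²)⁴)) · ((p²)⁴)) · ((q⁴)⁴)) · r³) · p⁻²    [power of a power]
= (((((r¹² · q¹⁶) · r⁸) · ((p²)⁴)) · ((q⁴)⁴)) · r³) · p⁻²    [power of a power]
= (((((r¹² · q¹⁶) · r⁸) · p⁸) · ((q⁴)⁴)) · r³) · p⁻²    [power of a power]
= (((((r¹² · q¹⁶) · r⁸) · p⁸) · q¹⁶) · r³) · p⁻²    [power of a power]
= p⁶·q³²·r²³    [product of powers]

p⁶·q³²·r²³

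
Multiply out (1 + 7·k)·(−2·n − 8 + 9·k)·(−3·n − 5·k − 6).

6·n^2 + 235·k·n + 36·n + 322·k + 48 − 143·k^2 + 42·k·n^2 − 119·k^2·n − 315·k^3

(1 + 7·k)·(−2·n − 8 + 9·k)·(−3·n − 5·k − 6)
= (−2·n − 8 + 9·k − 14·k·n − 56·k + 63·k^2)·(−3·n − 5·k − 6)    [distributive law]
= (−2·n − 8 − 47·k − 14·k·n + 63·k^2)·(−3·n − 5·k − 6)    [combine like terms]
= 6·n^2 + 10·k·n + 12·n + 24·n + 40·k + 48 + 141·k·n + 235·k^2 + 282·k + 42·k·n^2 + 70·k^2·n + 84·k·n − 189·k^2·n − 315·k^3 − 378·k^2    [distributive law]
= 6·n^2 + 235·k·n + 36·n + 322·k + 48 − 143·k^2 + 42·k·n^2 − 119·k^2·n − 315·k^3    [combine like terms]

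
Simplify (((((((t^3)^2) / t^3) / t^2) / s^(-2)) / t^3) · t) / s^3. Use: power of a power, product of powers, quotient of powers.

s^(-1)t^(-1)

(((((((t^3)^2) / t^3) / t^2) / s^(-2)) / t^3) · t) / s^3
= (((((t^6 / t^3) / t^2) / s^(-2)) / t^3) · t) / s^3    [power of a power]
= ((((t^3 / t^2) / s^(-2)) / t^3) · t) / s^3    [quotient of powers]
= (((t / s^(-2)) / t^3) · t) / s^3    [quotient of powers]
= s^(-1)t^(-1)    [quotient of powers; product of powers]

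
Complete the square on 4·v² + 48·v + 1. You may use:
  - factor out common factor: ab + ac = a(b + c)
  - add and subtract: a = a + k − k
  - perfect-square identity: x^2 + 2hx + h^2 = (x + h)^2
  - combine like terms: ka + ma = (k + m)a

4(v + 6)² − 143

4·v² + 48·v + 1
= 4(v² + 12·v) + 1    [factor out 4 from the v-terms]
= 4(v² + 12·v + 36 − 36) + 1    [add and subtract 36 inside the bracket]
= 4(v + 6)² − 144 + 1    [perfect-square identity]
= 4(v + 6)² − 143    [combine constants]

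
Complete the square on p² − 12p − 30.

p² − 12p − 30
= p² − 12p + 36 − 36 − 30    [add and subtract 36]
= (p − 6)² − 36 − 30    [perfect-square identity]
= (p − 6)² − 66    [combine constants]

(p − 6)² − 66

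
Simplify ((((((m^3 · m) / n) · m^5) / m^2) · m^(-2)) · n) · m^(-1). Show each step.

m^4

((((((m^3 · m) / n) · m^5) / m^2) · m^(-2)) · n) · m^(-1)
= (((((m^4 / n) · m^5) / m^2) · m^(-2)) · n) · m^(-1)    [product of powers]
= m^4    [quotient of powers; product of powers]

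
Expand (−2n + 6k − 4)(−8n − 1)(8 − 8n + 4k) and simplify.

(−2n + 6k − 4)(−8n − 1)(8 − 8n + 4k)
= (16n² + 2n − 48kn − 6k + 32n + 4)(8 − 8n + 4k)    [distributive law]
= (16n² + 34n − 48kn − 6k + 4)(8 − 8n + 4k)    [combine like terms]
= 128n² − 128n³ + 64kn² + 272n − 272n² + 136kn − 384kn + 384kn² − 192k²n − 48k + 48kn − 24k² + 32 − 32n + 16k    [distributive law]
= −144n² − 128n³ + 448kn² + 240n − 200kn − 192k²n − 32k − 24k² + 32    [combine like terms]

−144n² − 128n³ + 448kn² + 240n − 200kn − 192k²n − 32k − 24k² + 32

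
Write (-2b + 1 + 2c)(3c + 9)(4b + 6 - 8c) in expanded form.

(-2b + 1 + 2c)(3c + 9)(4b + 6 - 8c)
= (-6bc - 18b + 3c + 9 + 6c^2 + 18c)(4b + 6 - 8c)    [distributive law]
= (-6bc - 18b + 21c + 9 + 6c^2)(4b + 6 - 8c)    [combine like terms]
= -24b^2c - 36bc + 48bc^2 - 72b^2 - 108b + 144bc + 84bc + 126c - 168c^2 + 36b + 54 - 72c + 24bc^2 + 36c^2 - 48c^3    [distributive law]
= -24b^2c + 192bc + 72bc^2 - 72b^2 - 72b + 54c - 132c^2 + 54 - 48c^3    [combine like terms]

-24b^2c + 192bc + 72bc^2 - 72b^2 - 72b + 54c - 132c^2 + 54 - 48c^3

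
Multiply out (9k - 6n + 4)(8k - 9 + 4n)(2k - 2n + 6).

(9k - 6n + 4)(8k - 9 + 4n)(2k - 2n + 6)
= (72k^2 - 81k + 36kn - 48kn + 54n - 24n^2 + 32k - 36 + 16n)(2k - 2n + 6)    [distributive law]
= (72k^2 - 49k - 12kn + 70n - 24n^2 - 36)(2k - 2n + 6)    [combine like terms]
= 144k^3 - 144k^2n + 432k^2 - 98k^2 + 98kn - 294k - 24k^2n + 24kn^2 - 72kn + 140kn - 140n^2 + 420n - 48kn^2 + 48n^3 - 144n^2 - 72k + 72n - 216    [distributive law]
= 144k^3 - 168k^2n + 334k^2 + 166kn - 366k - 24kn^2 - 284n^2 + 492n + 48n^3 - 216    [combine like terms]

144k^3 - 168k^2n + 334k^2 + 166kn - 366k - 24kn^2 - 284n^2 + 492n + 48n^3 - 216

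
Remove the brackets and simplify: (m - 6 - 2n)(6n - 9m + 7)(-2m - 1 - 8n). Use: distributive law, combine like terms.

24m²n - 412mn - 168mn² + 18m³ - 113m² + 23m + 386n + 412n² + 42 + 96n³

(m - 6 - 2n)(6n - 9m + 7)(-2m - 1 - 8n)
= (6mn - 9m² + 7m - 36n + 54m - 42 - 12n² + 18mn - 14n)(-2m - 1 - 8n)    [distributive law]
= (24mn - 9m² + 61m - 50n - 42 - 12n²)(-2m - 1 - 8n)    [combine like terms]
= -48m²n - 24mn - 192mn² + 18m³ + 9m² + 72m²n - 122m² - 61m - 488mn + 100mn + 50n + 400n² + 84m + 42 + 336n + 24mn² + 12n² + 96n³    [distributive law]
= 24m²n - 412mn - 168mn² + 18m³ - 113m² + 23m + 386n + 412n² + 42 + 96n³    [combine like terms]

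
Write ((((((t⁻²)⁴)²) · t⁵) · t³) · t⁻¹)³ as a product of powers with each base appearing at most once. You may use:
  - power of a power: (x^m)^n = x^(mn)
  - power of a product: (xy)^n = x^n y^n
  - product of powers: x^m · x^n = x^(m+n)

t⁻²⁷

((((((t⁻²)⁴)²) · t⁵) · t³) · t⁻¹)³
= ((((((t⁻²)⁴)²) · t⁵) · t³)³) · ((t⁻¹)³)    [power of a product]
= ((((((t⁻²)⁴)²) · t⁵)³) · ((t³)³)) · ((t⁻¹)³)    [power of a product]
= ((((((t⁻²)⁴)²)³) · ((t⁵)³)) · ((t³)³)) · ((t⁻¹)³)    [power of a product]
= (((((t⁻²)⁴)⁶) · ((t⁵)³)) · ((t³)³)) · ((t⁻¹)³)    [power of a power]
= ((((t⁻²)²⁴) · ((t⁵)³)) · ((t³)³)) · ((t⁻¹)³)    [power of a power]
= ((t⁻⁴⁸ · ((t⁵)³)) · ((t³)³)) · ((t⁻¹)³)    [power of a power]
= ((t⁻⁴⁸ · t¹⁵) · ((t³)³)) · ((t⁻¹)³)    [power of a power]
= (t⁻³³ · ((t³)³)) · ((t⁻¹)³)    [product of powers]
= (t⁻³³ · t⁹) · ((t⁻¹)³)    [power of a power]
= t⁻²⁴ · ((t⁻¹)³)    [product of powers]
= t⁻²⁴ · t⁻³    [power of a power]
= t⁻²⁷    [product of powers]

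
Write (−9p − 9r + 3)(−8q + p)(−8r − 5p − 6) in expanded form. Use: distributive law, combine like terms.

(−9p − 9r + 3)(−8q + p)(−8r − 5p − 6)
= (72pq − 9p^2 + 72qr − 9pr − 24q + 3p)(−8r − 5p − 6)    [distributive law]
= −576pqr − 360p^2q − 432pq + 72p^2r + 45p^3 + 54p^2 − 576qr^2 − 360pqr − 432qr + 72pr^2 + 45p^2r + 54pr + 192qr + 120pq + 144q − 24pr − 15p^2 − 18p    [distributive law]
= −936pqr − 360p^2q − 312pq + 117p^2r + 45p^3 + 39p^2 − 576qr^2 − 240qr + 72pr^2 + 30pr + 144q − 18p    [combine like terms]

−936pqr − 360p^2q − 312pq + 117p^2r + 45p^3 + 39p^2 − 576qr^2 − 240qr + 72pr^2 + 30pr + 144q − 18p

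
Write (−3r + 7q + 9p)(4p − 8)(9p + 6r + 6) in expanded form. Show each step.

(−3r + 7q + 9p)(4p − 8)(9p + 6r + 6)
= (−12pr + 24r + 28pq − 56q + 36p^2 − 72p)(9p + 6r + 6)    [distributive law]
= −108p^2r − 72pr^2 − 72pr + 216pr + 144r^2 + 144r + 252p^2q + 168pqr + 168pq − 504pq − 336qr − 336q + 324p^3 + 216p^2r + 216p^2 − 648p^2 − 432pr − 432p    [distributive law]
= 108p^2r − 72pr^2 − 288pr + 144r^2 + 144r + 252p^2q + 168pqr − 336pq − 336qr − 336q + 324p^3 − 432p^2 − 432p    [combine like terms]

108p^2r − 72pr^2 − 288pr + 144r^2 + 144r + 252p^2q + 168pqr − 336pq − 336qr − 336q + 324p^3 − 432p^2 − 432p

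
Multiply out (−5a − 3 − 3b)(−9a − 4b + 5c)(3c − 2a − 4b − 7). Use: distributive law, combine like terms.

(−5a − 3 − 3b)(−9a − 4b + 5c)(3c − 2a − 4b − 7)
= (45a^2 + 20ab − 25ac + 27a + 12b − 15c + 27ab + 12b^2 − 15bc)(3c − 2a − 4b − 7)    [distributive law]
= (45a^2 + 47ab − 25ac + 27a + 12b − 15c + 12b^2 − 15bc)(3c − 2a − 4b − 7)    [combine like terms]
= 135a^2c − 90a^3 − 180a^2b − 315a^2 + 141abc − 94a^2b − 188ab^2 − 329ab − 75ac^2 + 50a^2c + 100abc + 175ac + 81ac − 54a^2 − 108ab − 189a + 36bc − 24ab − 48b^2 − 84b − 45c^2 + 30ac + 60bc + 105c + 36b^2c − 24ab^2 − 48b^3 − 84b^2 − 45bc^2 + 30abc + 60b^2c + 105bc    [distributive law]
= 185a^2c − 90a^3 − 274a^2b − 369a^2 + 271abc − 212ab^2 − 461ab − 75ac^2 + 286ac − 189a + 201bc − 132b^2 − 84b − 45c^2 + 105c + 96b^2c − 48b^3 − 45bc^2    [combine like terms]

185a^2c − 90a^3 − 274a^2b − 369a^2 + 271abc − 212ab^2 − 461ab − 75ac^2 + 286ac − 189a + 201bc − 132b^2 − 84b − 45c^2 + 105c + 96b^2c − 48b^3 − 45bc^2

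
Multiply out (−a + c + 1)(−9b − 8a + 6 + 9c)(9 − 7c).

(−a + c + 1)(−9b − 8a + 6 + 9c)(9 − 7c)
= (9ab + 8a^2 − 6a − 9ac − 9bc − 8ac + 6c + 9c^2 − 9b − 8a + 6 + 9c)(9 − 7c)    [distributive law]
= (9ab + 8a^2 − 14a − 17ac − 9bc + 15c + 9c^2 − 9b + 6)(9 − 7c)    [combine like terms]
= 81ab − 63abc + 72a^2 − 56a^2c − 126a + 98ac − 153ac + 119ac^2 − 81bc + 63bc^2 + 135c − 105c^2 + 81c^2 − 63c^3 − 81b + 63bc + 54 − 42c    [distributive law]
= 81ab − 63abc + 72a^2 − 56a^2c − 126a − 55ac + 119ac^2 − 18bc + 63bc^2 + 93c − 24c^2 − 63c^3 − 81b + 54    [combine like terms]

81ab − 63abc + 72a^2 − 56a^2c − 126a − 55ac + 119ac^2 − 18bc + 63bc^2 + 93c − 24c^2 − 63c^3 − 81b + 54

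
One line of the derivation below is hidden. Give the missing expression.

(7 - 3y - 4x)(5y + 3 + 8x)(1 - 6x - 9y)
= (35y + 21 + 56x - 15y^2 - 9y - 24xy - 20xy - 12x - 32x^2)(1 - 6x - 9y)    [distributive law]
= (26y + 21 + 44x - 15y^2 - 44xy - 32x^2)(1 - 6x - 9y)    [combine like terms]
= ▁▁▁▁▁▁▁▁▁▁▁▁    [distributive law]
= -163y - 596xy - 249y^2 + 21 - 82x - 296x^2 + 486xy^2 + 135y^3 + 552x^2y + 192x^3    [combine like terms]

After distributive law, the bracketed line is:

26y - 156xy - 234y^2 + 21 - 126x - 189y + 44x - 264x^2 - 396xy - 15y^2 + 90xy^2 + 135y^3 - 44xy + 264x^2y + 396xy^2 - 32x^2 + 192x^3 + 288x^2y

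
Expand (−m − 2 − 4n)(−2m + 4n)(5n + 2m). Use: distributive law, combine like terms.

(−m − 2 − 4n)(−2m + 4n)(5n + 2m)
= (2m² − 4mn + 4m − 8n + 8mn − 16n²)(5n + 2m)    [distributive law]
= (2m² + 4mn + 4m − 8n − 16n²)(5n + 2m)    [combine like terms]
= 10m²n + 4m³ + 20mn² + 8m²n + 20mn + 8m² − 40n² − 16mn − 80n³ − 32mn²    [distributive law]
= 18m²n + 4m³ − 12mn² + 4mn + 8m² − 40n² − 80n³    [combine like terms]

18m²n + 4m³ − 12mn² + 4mn + 8m² − 40n² − 80n³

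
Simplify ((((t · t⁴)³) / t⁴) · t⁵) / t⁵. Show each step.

((((t · t⁴)³) / t⁴) · t⁵) / t⁵
= ((((t³) · ((t⁴)³)) / t⁴) · t⁵) / t⁵    [power of a product]
= (((t³ · t¹²) / t⁴) · t⁵) / t⁵    [power of a power]
= ((t¹⁵ / t⁴) · t⁵) / t⁵    [product of powers]
= (t¹¹ · t⁵) / t⁵    [quotient of powers]
= t¹⁶ / t⁵    [product of powers]
= t¹¹    [quotient of powers]

t¹¹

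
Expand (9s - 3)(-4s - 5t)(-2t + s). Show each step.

(9s - 3)(-4s - 5t)(-2t + s)
= (-36s^2 - 45st + 12s + 15t)(-2t + s)    [distributive law]
= 72s^2t - 36s^3 + 90st^2 - 45s^2t - 24st + 12s^2 - 30t^2 + 15st    [distributive law]
= 27s^2t - 36s^3 + 90st^2 - 9st + 12s^2 - 30t^2    [combine like terms]

27s^2t - 36s^3 + 90st^2 - 9st + 12s^2 - 30t^2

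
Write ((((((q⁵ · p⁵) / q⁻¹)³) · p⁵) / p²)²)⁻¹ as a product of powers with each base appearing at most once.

p⁻³⁶q⁻³⁶

((((((q⁵ · p⁵) / q⁻¹)³) · p⁵) / p²)²)⁻¹
= (((((q⁵ · p⁵) / q⁻¹)³) · p⁵) / p²)⁻²    [power of a power]
= (((((q⁵ · p⁵) / q⁻¹)³) · p⁵)⁻²) / ((p²)⁻²)    [power of a quotient]
= (((((q⁵ · p⁵) / q⁻¹)³)⁻²) · ((p⁵)⁻²)) / ((p²)⁻²)    [power of a product]
= ((((q⁵ · p⁵) / q⁻¹)⁻⁶) · ((p⁵)⁻²)) / ((p²)⁻²)    [power of a power]
= ((((q⁵ · p⁵)⁻⁶) / ((q⁻¹)⁻⁶)) · ((p⁵)⁻²)) / ((p²)⁻²)    [power of a quotient]
= (((((q⁵)⁻⁶) · ((p⁵)⁻⁶)) / ((q⁻¹)⁻⁶)) · ((p⁵)⁻²)) / ((p²)⁻²)    [power of a product]
= (((q⁻³⁰ · ((p⁵)⁻⁶)) / ((q⁻¹)⁻⁶)) · ((p⁵)⁻²)) / ((p²)⁻²)    [power of a power]
= (((q⁻³⁰ · p⁻³⁰) / ((q⁻¹)⁻⁶)) · ((p⁵)⁻²)) / ((p²)⁻²)    [power of a power]
= (((q⁻³⁰ · p⁻³⁰) / q⁶) · ((p⁵)⁻²)) / ((p²)⁻²)    [power of a power]
= (((q⁻³⁰ · p⁻³⁰) / q⁶) · p⁻¹⁰) / ((p²)⁻²)    [power of a power]
= (((q⁻³⁰ · p⁻³⁰) / q⁶) · p⁻¹⁰) / p⁻⁴    [power of a power]
= p⁻³⁶q⁻³⁶    [quotient of powers; product of powers]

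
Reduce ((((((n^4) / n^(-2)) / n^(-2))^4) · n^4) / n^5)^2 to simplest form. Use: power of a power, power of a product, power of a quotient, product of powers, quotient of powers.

n^62

((((((n^4) / n^(-2)) / n^(-2))^4) · n^4) / n^5)^2
= ((((((n^4) / n^(-2)) / n^(-2))^4) · n^4)^2) / ((n^5)^2)    [power of a quotient]
= ((((((n^4) / n^(-2)) / n^(-2))^4)^2) · ((n^4)^2)) / ((n^5)^2)    [power of a product]
= (((((n^4) / n^(-2)) / n^(-2))^8) · ((n^4)^2)) / ((n^5)^2)    [power of a power]
= (((((n^4) / n^(-2))^8) / ((n^(-2))^8)) · ((n^4)^2)) / ((n^5)^2)    [power of a quotient]
= (((((n^4)^8) / ((n^(-2))^8)) / ((n^(-2))^8)) · ((n^4)^2)) / ((n^5)^2)    [power of a quotient]
= ((((n^32) / ((n^(-2))^8)) / ((n^(-2))^8)) · ((n^4)^2)) / ((n^5)^2)    [power of a power]
= (((n^32 / n^(-16)) / ((n^(-2))^8)) · ((n^4)^2)) / ((n^5)^2)    [power of a power]
= ((n^48 / ((n^(-2))^8)) · ((n^4)^2)) / ((n^5)^2)    [quotient of powers]
= ((n^48 / n^(-16)) · ((n^4)^2)) / ((n^5)^2)    [power of a power]
= (n^64 · ((n^4)^2)) / ((n^5)^2)    [quotient of powers]
= (n^64 · n^8) / ((n^5)^2)    [power of a power]
= n^72 / ((n^5)^2)    [product of powers]
= n^72 / n^10    [power of a power]
= n^62    [quotient of powers]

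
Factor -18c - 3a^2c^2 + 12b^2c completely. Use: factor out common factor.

-18c - 3a^2c^2 + 12b^2c
= 3(-6c - a^2c^2 + 4b^2c)    [factor out 3]
= 3c(-6 - a^2c + 4b^2)    [factor out c]

3c(-6 - a^2c + 4b^2)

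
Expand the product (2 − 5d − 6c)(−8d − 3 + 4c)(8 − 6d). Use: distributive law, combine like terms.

28d + 326d² − 48 + 208c + 68cd − 240d³ − 168cd² − 192c² + 144c²d

(2 − 5d − 6c)(−8d − 3 + 4c)(8 − 6d)
= (−16d − 6 + 8c + 40d² + 15d − 20cd + 48cd + 18c − 24c²)(8 − 6d)    [distributive law]
= (−d − 6 + 26c + 40d² + 28cd − 24c²)(8 − 6d)    [combine like terms]
= −8d + 6d² − 48 + 36d + 208c − 156cd + 320d² − 240d³ + 224cd − 168cd² − 192c² + 144c²d    [distributive law]
= 28d + 326d² − 48 + 208c + 68cd − 240d³ − 168cd² − 192c² + 144c²d    [combine like terms]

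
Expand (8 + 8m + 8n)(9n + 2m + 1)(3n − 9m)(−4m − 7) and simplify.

1728mn^2 − 1680n^2 + 7800m^2n + 4440mn + 1872m^3 + 1800m^2 − 168n + 504m + 1536m^2n^2 + 2976m^3n + 576m^4 − 864mn^3 − 1512n^3

(8 + 8m + 8n)(9n + 2m + 1)(3n − 9m)(−4m − 7)
= (72n + 16m + 8 + 72mn + 16m^2 + 8m + 72n^2 + 16mn + 8n)(3n − 9m)(−4m − 7)    [distributive law]
= (80n + 24m + 8 + 88mn + 16m^2 + 72n^2)(3n − 9m)(−4m − 7)    [combine like terms]
= (240n^2 − 720mn + 72mn − 216m^2 + 24n − 72m + 264mn^2 − 792m^2n + 48m^2n − 144m^3 + 216n^3 − 648mn^2)(−4m − 7)    [distributive law]
= (240n^2 − 648mn − 216m^2 + 24n − 72m − 384mn^2 − 744m^2n − 144m^3 + 216n^3)(−4m − 7)    [combine like terms]
= −960mn^2 − 1680n^2 + 2592m^2n + 4536mn + 864m^3 + 1512m^2 − 96mn − 168n + 288m^2 + 504m + 1536m^2n^2 + 2688mn^2 + 2976m^3n + 5208m^2n + 576m^4 + 1008m^3 − 864mn^3 − 1512n^3    [distributive law]
= 1728mn^2 − 1680n^2 + 7800m^2n + 4440mn + 1872m^3 + 1800m^2 − 168n + 504m + 1536m^2n^2 + 2976m^3n + 576m^4 − 864mn^3 − 1512n^3    [combine like terms]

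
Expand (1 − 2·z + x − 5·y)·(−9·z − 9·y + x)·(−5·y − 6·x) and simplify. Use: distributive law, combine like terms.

(1 − 2·z + x − 5·y)·(−9·z − 9·y + x)·(−5·y − 6·x)
= (−9·z − 9·y + x + 18·z^2 + 18·y·z − 2·x·z − 9·x·z − 9·x·y + x^2 + 45·y·z + 45·y^2 − 5·x·y)·(−5·y − 6·x)    [distributive law]
= (−9·z − 9·y + x + 18·z^2 + 63·y·z − 11·x·z − 14·x·y + x^2 + 45·y^2)·(−5·y − 6·x)    [combine like terms]
= 45·y·z + 54·x·z + 45·y^2 + 54·x·y − 5·x·y − 6·x^2 − 90·y·z^2 − 108·x·z^2 − 315·y^2·z − 378·x·y·z + 55·x·y·z + 66·x^2·z + 70·x·y^2 + 84·x^2·y − 5·x^2·y − 6·x^3 − 225·y^3 − 270·x·y^2    [distributive law]
= 45·y·z + 54·x·z + 45·y^2 + 49·x·y − 6·x^2 − 90·y·z^2 − 108·x·z^2 − 315·y^2·z − 323·x·y·z + 66·x^2·z − 200·x·y^2 + 79·x^2·y − 6·x^3 − 225·y^3    [combine like terms]

45·y·z + 54·x·z + 45·y^2 + 49·x·y − 6·x^2 − 90·y·z^2 − 108·x·z^2 − 315·y^2·z − 323·x·y·z + 66·x^2·z − 200·x·y^2 + 79·x^2·y − 6·x^3 − 225·y^3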